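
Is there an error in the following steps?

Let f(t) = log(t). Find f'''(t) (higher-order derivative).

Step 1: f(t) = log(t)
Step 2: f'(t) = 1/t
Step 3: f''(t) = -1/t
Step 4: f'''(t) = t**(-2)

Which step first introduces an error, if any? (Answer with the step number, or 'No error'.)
Step 3

Step 3 is incorrect due to a wrong exponent.
The step shows: -1/t
The correct value should be: -1/t**2

Explanation: The exponent -2 on t was incorrectly written as -1: the term -1/t**2 was incorrectly written as -1/t
The later steps are derived from this incorrect expression, so the error originates in Step 3.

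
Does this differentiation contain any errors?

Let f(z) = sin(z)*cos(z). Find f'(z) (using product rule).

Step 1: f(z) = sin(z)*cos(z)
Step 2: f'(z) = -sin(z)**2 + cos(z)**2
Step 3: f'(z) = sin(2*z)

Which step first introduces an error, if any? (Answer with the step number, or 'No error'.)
Step 3

Step 3 is incorrect due to a wrong trig function.
The step shows: sin(2*z)
The correct value should be: cos(2*z)

Explanation: cos(2*z) was incorrectly written as sin(2*z): the term cos(2*z) was incorrectly written as sin(2*z)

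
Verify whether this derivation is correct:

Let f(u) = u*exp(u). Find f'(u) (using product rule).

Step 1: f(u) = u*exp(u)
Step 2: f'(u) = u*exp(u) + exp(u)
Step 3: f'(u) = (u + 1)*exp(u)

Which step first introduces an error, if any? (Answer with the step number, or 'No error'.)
No error

All steps in this derivation are correct.
The final answer f'(u) = (u + 1)*exp(u) is valid.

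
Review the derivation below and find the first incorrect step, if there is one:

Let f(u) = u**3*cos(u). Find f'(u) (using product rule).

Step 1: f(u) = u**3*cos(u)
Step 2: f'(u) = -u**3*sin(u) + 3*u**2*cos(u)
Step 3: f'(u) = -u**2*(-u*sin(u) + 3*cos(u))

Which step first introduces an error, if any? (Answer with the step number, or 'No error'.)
Step 3

Step 3 is incorrect due to a sign flip.
The step shows: -u**2*(-u*sin(u) + 3*cos(u))
The correct value should be: u**2*(-u*sin(u) + 3*cos(u))

Explanation: The sign of the whole expression was flipped: the term u**2*(-u*sin(u) + 3*cos(u)) was incorrectly written as -u**2*(-u*sin(u) + 3*cos(u))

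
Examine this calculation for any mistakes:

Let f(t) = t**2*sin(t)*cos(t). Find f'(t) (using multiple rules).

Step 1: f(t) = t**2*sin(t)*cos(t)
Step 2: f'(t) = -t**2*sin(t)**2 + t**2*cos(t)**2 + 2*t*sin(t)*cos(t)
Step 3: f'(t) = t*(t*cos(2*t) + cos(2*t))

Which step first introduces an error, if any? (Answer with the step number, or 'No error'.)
Step 3

Step 3 is incorrect due to a wrong trig function.
The step shows: t*(t*cos(2*t) + cos(2*t))
The correct value should be: t*(t*cos(2*t) + sin(2*t))

Explanation: sin(2*t) was incorrectly written as cos(2*t): the term t*(t*cos(2*t) + sin(2*t)) was incorrectly written as t*(t*cos(2*t) + cos(2*t))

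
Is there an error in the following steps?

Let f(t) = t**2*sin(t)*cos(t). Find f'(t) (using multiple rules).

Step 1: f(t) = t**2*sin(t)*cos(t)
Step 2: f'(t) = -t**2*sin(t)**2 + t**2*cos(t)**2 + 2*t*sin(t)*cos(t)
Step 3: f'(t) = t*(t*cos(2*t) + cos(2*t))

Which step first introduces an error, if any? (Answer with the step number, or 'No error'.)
Step 3

Step 3 is incorrect due to a wrong trig function.
The step shows: t*(t*cos(2*t) + cos(2*t))
The correct value should be: t*(t*cos(2*t) + sin(2*t))

Explanation: sin(2*t) was incorrectly written as cos(2*t): the term t*(t*cos(2*t) + sin(2*t)) was incorrectly written as t*(t*cos(2*t) + cos(2*t))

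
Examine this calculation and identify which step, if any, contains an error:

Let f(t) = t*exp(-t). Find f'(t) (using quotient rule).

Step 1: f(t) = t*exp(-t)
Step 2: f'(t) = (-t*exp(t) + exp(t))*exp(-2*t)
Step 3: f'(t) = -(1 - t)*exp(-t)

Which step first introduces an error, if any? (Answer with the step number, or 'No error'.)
Step 3

Step 3 is incorrect due to a sign flip.
The step shows: -(1 - t)*exp(-t)
The correct value should be: (1 - t)*exp(-t)

Explanation: The sign of the whole expression was flipped: the term (1 - t)*exp(-t) was incorrectly written as -(1 - t)*exp(-t)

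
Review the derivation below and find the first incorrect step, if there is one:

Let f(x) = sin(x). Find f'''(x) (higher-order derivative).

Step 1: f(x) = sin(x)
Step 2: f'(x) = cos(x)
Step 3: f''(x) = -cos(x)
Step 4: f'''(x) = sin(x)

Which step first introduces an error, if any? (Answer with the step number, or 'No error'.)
Step 3

Step 3 is incorrect due to a wrong trig function.
The step shows: -cos(x)
The correct value should be: -sin(x)

Explanation: sin(x) was incorrectly written as cos(x): the term -sin(x) was incorrectly written as -cos(x)
The later steps are derived from this incorrect expression, so the error originates in Step 3.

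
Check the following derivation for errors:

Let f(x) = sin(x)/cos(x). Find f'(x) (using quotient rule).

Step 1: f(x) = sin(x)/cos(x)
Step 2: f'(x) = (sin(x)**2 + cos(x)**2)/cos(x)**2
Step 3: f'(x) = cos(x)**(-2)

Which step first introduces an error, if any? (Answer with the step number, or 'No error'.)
No error

All steps in this derivation are correct.
The final answer f'(x) = cos(x)**(-2) is valid.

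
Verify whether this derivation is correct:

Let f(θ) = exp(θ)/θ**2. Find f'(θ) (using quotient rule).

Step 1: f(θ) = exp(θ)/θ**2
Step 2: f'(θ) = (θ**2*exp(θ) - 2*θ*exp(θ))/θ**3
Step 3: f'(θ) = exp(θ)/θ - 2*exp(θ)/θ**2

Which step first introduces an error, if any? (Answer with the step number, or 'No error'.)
Step 2

Step 2 is incorrect due to a wrong exponent.
The step shows: (θ**2*exp(θ) - 2*θ*exp(θ))/θ**3
The correct value should be: (θ**2*exp(θ) - 2*θ*exp(θ))/θ**4

Explanation: The exponent -4 on θ was incorrectly written as -3: the term (θ**2*exp(θ) - 2*θ*exp(θ))/θ**4 was incorrectly written as (θ**2*exp(θ) - 2*θ*exp(θ))/θ**3
The later steps are derived from this incorrect expression, so the error originates in Step 2.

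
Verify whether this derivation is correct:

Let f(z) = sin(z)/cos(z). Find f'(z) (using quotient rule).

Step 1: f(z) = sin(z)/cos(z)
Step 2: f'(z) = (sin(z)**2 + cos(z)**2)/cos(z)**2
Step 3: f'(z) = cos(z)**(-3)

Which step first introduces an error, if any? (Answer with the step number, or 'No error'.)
Step 3

Step 3 is incorrect due to a wrong exponent.
The step shows: cos(z)**(-3)
The correct value should be: cos(z)**(-2)

Explanation: The exponent -2 on cos(z) was incorrectly written as -3: the term cos(z)**(-2) was incorrectly written as cos(z)**(-3)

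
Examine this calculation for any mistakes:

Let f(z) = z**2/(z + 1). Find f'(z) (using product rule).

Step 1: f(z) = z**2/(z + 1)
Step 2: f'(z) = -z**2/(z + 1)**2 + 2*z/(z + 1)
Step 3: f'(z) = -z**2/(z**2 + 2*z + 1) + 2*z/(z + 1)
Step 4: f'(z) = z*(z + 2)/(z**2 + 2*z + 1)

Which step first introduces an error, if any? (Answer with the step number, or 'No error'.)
No error

All steps in this derivation are correct.
The final answer f'(z) = z*(z + 2)/(z**2 + 2*z + 1) is valid.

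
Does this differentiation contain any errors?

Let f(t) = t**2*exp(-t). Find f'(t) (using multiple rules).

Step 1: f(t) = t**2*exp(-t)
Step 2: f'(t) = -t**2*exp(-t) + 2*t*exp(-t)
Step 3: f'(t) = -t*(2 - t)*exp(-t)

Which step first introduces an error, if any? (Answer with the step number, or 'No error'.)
Step 3

Step 3 is incorrect due to a sign flip.
The step shows: -t*(2 - t)*exp(-t)
The correct value should be: t*(2 - t)*exp(-t)

Explanation: The sign of the whole expression was flipped: the term t*(2 - t)*exp(-t) was incorrectly written as -t*(2 - t)*exp(-t)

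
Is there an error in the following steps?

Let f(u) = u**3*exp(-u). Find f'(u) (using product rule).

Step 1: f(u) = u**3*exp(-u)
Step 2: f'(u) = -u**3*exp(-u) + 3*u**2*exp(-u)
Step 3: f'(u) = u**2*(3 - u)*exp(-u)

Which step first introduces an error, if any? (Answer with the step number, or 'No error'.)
No error

All steps in this derivation are correct.
The final answer f'(u) = u**2*(3 - u)*exp(-u) is valid.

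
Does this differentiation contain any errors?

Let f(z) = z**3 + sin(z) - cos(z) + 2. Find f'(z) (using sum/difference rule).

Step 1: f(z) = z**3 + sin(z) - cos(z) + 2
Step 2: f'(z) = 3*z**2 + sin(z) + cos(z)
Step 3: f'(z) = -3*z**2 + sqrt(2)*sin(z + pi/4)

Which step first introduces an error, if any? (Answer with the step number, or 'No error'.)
Step 3

Step 3 is incorrect due to a sign flip.
The step shows: -3*z**2 + sqrt(2)*sin(z + pi/4)
The correct value should be: 3*z**2 + sqrt(2)*sin(z + pi/4)

Explanation: The sign of one term was flipped: the term 3*z**2 was incorrectly written as -3*z**2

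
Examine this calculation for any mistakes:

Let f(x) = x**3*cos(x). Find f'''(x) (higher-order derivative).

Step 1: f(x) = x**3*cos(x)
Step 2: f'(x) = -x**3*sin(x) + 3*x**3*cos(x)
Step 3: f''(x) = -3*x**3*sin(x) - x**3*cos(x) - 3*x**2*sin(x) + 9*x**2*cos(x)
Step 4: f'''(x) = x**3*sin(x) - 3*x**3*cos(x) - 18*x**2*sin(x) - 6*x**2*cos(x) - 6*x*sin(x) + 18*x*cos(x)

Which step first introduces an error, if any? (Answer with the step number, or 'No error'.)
Step 2

Step 2 is incorrect due to a wrong exponent.
The step shows: -x**3*sin(x) + 3*x**3*cos(x)
The correct value should be: -x**3*sin(x) + 3*x**2*cos(x)

Explanation: The exponent 2 on x was incorrectly written as 3: the term 3*x**2*cos(x) was incorrectly written as 3*x**3*cos(x)
The later steps are derived from this incorrect expression, so the error originates in Step 2.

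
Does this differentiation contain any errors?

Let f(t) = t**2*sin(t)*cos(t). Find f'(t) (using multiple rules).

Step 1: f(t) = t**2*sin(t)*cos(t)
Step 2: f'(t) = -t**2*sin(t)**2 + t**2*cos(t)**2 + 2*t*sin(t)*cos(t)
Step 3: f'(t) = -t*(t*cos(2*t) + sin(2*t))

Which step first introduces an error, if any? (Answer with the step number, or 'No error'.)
Step 3

Step 3 is incorrect due to a sign flip.
The step shows: -t*(t*cos(2*t) + sin(2*t))
The correct value should be: t*(t*cos(2*t) + sin(2*t))

Explanation: The sign of the whole expression was flipped: the term t*(t*cos(2*t) + sin(2*t)) was incorrectly written as -t*(t*cos(2*t) + sin(2*t))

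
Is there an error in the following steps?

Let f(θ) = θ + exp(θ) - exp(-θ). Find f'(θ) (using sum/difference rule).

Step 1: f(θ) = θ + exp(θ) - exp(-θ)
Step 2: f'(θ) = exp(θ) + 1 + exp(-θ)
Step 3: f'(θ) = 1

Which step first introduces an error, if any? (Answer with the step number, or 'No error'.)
Step 3

Step 3 is incorrect due to a dropped term.
The step shows: 1
The correct value should be: 2*cosh(θ) + 1

Explanation: A term was dropped: the term 2*cosh(θ) was incorrectly omitted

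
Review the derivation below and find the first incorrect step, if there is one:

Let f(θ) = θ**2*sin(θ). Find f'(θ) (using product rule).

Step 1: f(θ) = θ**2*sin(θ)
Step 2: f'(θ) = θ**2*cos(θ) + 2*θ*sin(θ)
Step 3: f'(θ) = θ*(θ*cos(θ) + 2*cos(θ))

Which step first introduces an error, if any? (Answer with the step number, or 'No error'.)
Step 3

Step 3 is incorrect due to a wrong trig function.
The step shows: θ*(θ*cos(θ) + 2*cos(θ))
The correct value should be: θ*(θ*cos(θ) + 2*sin(θ))

Explanation: sin(θ) was incorrectly written as cos(θ): the term θ*(θ*cos(θ) + 2*sin(θ)) was incorrectly written as θ*(θ*cos(θ) + 2*cos(θ))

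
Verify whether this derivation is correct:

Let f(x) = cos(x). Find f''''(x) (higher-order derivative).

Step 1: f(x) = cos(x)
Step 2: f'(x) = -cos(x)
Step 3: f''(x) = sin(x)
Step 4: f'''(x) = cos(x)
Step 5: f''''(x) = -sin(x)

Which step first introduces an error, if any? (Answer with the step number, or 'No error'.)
Step 2

Step 2 is incorrect due to a wrong trig function.
The step shows: -cos(x)
The correct value should be: -sin(x)

Explanation: sin(x) was incorrectly written as cos(x): the term -sin(x) was incorrectly written as -cos(x)
The later steps are derived from this incorrect expression, so the error originates in Step 2.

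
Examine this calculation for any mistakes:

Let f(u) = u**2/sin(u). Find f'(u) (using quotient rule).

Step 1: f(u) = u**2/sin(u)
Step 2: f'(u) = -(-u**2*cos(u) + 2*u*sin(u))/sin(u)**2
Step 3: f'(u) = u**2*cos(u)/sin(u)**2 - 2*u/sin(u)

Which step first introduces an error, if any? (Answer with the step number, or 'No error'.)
Step 2

Step 2 is incorrect due to a sign flip.
The step shows: -(-u**2*cos(u) + 2*u*sin(u))/sin(u)**2
The correct value should be: (-u**2*cos(u) + 2*u*sin(u))/sin(u)**2

Explanation: The sign of the whole expression was flipped: the term (-u**2*cos(u) + 2*u*sin(u))/sin(u)**2 was incorrectly written as -(-u**2*cos(u) + 2*u*sin(u))/sin(u)**2
The later steps are derived from this incorrect expression, so the error originates in Step 2.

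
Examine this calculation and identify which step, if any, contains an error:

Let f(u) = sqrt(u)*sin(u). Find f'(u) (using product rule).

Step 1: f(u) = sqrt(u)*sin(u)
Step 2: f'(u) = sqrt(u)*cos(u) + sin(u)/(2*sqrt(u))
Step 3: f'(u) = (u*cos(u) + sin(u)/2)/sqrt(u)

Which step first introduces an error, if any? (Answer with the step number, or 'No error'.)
No error

All steps in this derivation are correct.
The final answer f'(u) = (u*cos(u) + sin(u)/2)/sqrt(u) is valid.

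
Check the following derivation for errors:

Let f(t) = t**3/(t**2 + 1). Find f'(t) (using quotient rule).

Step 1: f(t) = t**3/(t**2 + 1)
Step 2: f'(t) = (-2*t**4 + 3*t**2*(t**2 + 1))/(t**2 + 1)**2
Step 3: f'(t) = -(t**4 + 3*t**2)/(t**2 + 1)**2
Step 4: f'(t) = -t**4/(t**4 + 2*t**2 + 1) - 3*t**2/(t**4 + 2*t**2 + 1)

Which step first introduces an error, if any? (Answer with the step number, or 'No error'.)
Step 3

Step 3 is incorrect due to a sign flip.
The step shows: -(t**4 + 3*t**2)/(t**2 + 1)**2
The correct value should be: (t**4 + 3*t**2)/(t**2 + 1)**2

Explanation: The sign of the whole expression was flipped: the term (t**4 + 3*t**2)/(t**2 + 1)**2 was incorrectly written as -(t**4 + 3*t**2)/(t**2 + 1)**2
The later steps are derived from this incorrect expression, so the error originates in Step 3.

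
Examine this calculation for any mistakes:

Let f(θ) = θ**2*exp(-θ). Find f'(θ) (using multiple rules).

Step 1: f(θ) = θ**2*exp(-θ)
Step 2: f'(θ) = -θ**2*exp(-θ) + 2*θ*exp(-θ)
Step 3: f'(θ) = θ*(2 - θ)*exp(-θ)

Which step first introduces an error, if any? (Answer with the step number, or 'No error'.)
No error

All steps in this derivation are correct.
The final answer f'(θ) = θ*(2 - θ)*exp(-θ) is valid.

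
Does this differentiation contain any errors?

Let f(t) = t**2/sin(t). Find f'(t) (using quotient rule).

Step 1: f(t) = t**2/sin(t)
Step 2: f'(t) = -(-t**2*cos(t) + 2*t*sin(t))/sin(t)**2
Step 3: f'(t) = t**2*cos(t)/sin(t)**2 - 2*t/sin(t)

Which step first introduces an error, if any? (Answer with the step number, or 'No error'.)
Step 2

Step 2 is incorrect due to a sign flip.
The step shows: -(-t**2*cos(t) + 2*t*sin(t))/sin(t)**2
The correct value should be: (-t**2*cos(t) + 2*t*sin(t))/sin(t)**2

Explanation: The sign of the whole expression was flipped: the term (-t**2*cos(t) + 2*t*sin(t))/sin(t)**2 was incorrectly written as -(-t**2*cos(t) + 2*t*sin(t))/sin(t)**2
The later steps are derived from this incorrect expression, so the error originates in Step 2.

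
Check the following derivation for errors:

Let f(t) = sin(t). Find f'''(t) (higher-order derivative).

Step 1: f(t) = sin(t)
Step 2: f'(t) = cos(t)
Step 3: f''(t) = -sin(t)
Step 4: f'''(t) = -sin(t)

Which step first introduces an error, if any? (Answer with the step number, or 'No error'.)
Step 4

Step 4 is incorrect due to a wrong trig function.
The step shows: -sin(t)
The correct value should be: -cos(t)

Explanation: cos(t) was incorrectly written as sin(t): the term -cos(t) was incorrectly written as -sin(t)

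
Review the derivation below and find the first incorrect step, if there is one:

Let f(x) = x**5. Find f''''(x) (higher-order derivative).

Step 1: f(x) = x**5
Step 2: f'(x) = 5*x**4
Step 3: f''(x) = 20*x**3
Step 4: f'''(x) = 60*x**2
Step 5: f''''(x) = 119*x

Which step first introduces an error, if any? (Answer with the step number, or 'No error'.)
Step 5

Step 5 is incorrect due to a wrong coefficient.
The step shows: 119*x
The correct value should be: 120*x

Explanation: The coefficient 120 was incorrectly written as 119: the term 120*x was incorrectly written as 119*x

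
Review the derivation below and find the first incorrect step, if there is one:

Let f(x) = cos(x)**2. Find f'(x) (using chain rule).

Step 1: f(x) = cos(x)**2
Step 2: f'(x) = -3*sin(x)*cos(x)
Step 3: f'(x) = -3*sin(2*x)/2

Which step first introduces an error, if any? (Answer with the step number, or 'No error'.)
Step 2

Step 2 is incorrect due to a wrong coefficient.
The step shows: -3*sin(x)*cos(x)
The correct value should be: -2*sin(x)*cos(x)

Explanation: The coefficient -2 was incorrectly written as -3: the term -2*sin(x)*cos(x) was incorrectly written as -3*sin(x)*cos(x)
The later steps are derived from this incorrect expression, so the error originates in Step 2.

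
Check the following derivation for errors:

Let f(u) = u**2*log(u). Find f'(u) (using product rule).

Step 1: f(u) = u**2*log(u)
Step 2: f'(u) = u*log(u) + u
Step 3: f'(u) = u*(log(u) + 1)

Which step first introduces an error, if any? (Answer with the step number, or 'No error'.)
Step 2

Step 2 is incorrect due to a wrong coefficient.
The step shows: u*log(u) + u
The correct value should be: 2*u*log(u) + u

Explanation: The coefficient 2 was incorrectly written as 1: the term 2*u*log(u) was incorrectly written as u*log(u)
The later steps are derived from this incorrect expression, so the error originates in Step 2.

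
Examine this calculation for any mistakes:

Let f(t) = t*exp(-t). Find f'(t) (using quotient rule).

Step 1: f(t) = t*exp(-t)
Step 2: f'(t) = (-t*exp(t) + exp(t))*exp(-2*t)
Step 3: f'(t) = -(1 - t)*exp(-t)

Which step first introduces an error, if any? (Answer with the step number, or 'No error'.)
Step 3

Step 3 is incorrect due to a sign flip.
The step shows: -(1 - t)*exp(-t)
The correct value should be: (1 - t)*exp(-t)

Explanation: The sign of the whole expression was flipped: the term (1 - t)*exp(-t) was incorrectly written as -(1 - t)*exp(-t)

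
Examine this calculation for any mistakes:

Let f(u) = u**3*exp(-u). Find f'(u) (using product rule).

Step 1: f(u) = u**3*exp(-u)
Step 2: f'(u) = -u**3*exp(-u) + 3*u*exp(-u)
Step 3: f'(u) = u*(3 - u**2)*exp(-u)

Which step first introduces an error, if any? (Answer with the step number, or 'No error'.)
Step 2

Step 2 is incorrect due to a wrong exponent.
The step shows: -u**3*exp(-u) + 3*u*exp(-u)
The correct value should be: -u**3*exp(-u) + 3*u**2*exp(-u)

Explanation: The exponent 2 on u was incorrectly written as 1: the term 3*u**2*exp(-u) was incorrectly written as 3*u*exp(-u)
The later steps are derived from this incorrect expression, so the error originates in Step 2.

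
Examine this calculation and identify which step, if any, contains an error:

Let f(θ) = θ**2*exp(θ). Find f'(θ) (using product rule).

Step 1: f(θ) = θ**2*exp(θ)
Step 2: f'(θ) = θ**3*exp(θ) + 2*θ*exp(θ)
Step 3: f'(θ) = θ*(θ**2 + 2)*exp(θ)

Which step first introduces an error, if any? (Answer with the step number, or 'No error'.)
Step 2

Step 2 is incorrect due to a wrong exponent.
The step shows: θ**3*exp(θ) + 2*θ*exp(θ)
The correct value should be: θ**2*exp(θ) + 2*θ*exp(θ)

Explanation: The exponent 2 on θ was incorrectly written as 3: the term θ**2*exp(θ) was incorrectly written as θ**3*exp(θ)
The later steps are derived from this incorrect expression, so the error originates in Step 2.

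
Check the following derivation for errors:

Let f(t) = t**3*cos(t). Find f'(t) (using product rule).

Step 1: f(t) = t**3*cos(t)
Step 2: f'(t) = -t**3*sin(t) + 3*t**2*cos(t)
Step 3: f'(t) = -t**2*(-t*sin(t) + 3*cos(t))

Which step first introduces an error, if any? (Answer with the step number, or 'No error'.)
Step 3

Step 3 is incorrect due to a sign flip.
The step shows: -t**2*(-t*sin(t) + 3*cos(t))
The correct value should be: t**2*(-t*sin(t) + 3*cos(t))

Explanation: The sign of the whole expression was flipped: the term t**2*(-t*sin(t) + 3*cos(t)) was incorrectly written as -t**2*(-t*sin(t) + 3*cos(t))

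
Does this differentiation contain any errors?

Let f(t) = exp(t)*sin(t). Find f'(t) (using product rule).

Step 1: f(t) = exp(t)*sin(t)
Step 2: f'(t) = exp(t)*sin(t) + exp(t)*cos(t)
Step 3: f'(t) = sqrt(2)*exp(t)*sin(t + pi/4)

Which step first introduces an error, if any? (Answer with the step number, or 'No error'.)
No error

All steps in this derivation are correct.
The final answer f'(t) = sqrt(2)*exp(t)*sin(t + pi/4) is valid.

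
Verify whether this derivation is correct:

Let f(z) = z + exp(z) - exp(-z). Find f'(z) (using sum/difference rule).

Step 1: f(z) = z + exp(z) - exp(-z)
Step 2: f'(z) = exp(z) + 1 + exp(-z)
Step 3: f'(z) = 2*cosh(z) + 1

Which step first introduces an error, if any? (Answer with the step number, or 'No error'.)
No error

All steps in this derivation are correct.
The final answer f'(z) = 2*cosh(z) + 1 is valid.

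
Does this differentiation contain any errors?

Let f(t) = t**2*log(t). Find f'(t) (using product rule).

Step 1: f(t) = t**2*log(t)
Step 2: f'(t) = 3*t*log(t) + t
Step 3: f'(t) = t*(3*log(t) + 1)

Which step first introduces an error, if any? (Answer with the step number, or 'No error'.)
Step 2

Step 2 is incorrect due to a wrong coefficient.
The step shows: 3*t*log(t) + t
The correct value should be: 2*t*log(t) + t

Explanation: The coefficient 2 was incorrectly written as 3: the term 2*t*log(t) was incorrectly written as 3*t*log(t)
The later steps are derived from this incorrect expression, so the error originates in Step 2.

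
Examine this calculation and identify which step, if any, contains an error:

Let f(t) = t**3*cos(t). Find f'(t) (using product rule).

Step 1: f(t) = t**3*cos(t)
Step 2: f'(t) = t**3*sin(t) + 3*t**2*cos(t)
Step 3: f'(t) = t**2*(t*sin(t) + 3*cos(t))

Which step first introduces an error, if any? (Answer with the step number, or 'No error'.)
Step 2

Step 2 is incorrect due to a sign flip.
The step shows: t**3*sin(t) + 3*t**2*cos(t)
The correct value should be: -t**3*sin(t) + 3*t**2*cos(t)

Explanation: The sign of one term was flipped: the term -t**3*sin(t) was incorrectly written as t**3*sin(t)
The later steps are derived from this incorrect expression, so the error originates in Step 2.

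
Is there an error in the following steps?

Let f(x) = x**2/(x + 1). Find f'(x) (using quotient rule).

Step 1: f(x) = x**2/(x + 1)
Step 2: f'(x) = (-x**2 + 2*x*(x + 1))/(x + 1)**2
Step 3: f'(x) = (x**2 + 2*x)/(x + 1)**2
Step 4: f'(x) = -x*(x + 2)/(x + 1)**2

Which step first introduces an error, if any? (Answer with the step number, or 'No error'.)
Step 4

Step 4 is incorrect due to a sign flip.
The step shows: -x*(x + 2)/(x + 1)**2
The correct value should be: x*(x + 2)/(x + 1)**2

Explanation: The sign of the whole expression was flipped: the term x*(x + 2)/(x + 1)**2 was incorrectly written as -x*(x + 2)/(x + 1)**2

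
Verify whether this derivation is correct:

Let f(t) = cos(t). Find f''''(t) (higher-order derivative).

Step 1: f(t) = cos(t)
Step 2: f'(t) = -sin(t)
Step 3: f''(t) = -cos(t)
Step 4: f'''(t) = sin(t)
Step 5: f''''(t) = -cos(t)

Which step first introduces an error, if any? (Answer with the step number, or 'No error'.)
Step 5

Step 5 is incorrect due to a sign flip.
The step shows: -cos(t)
The correct value should be: cos(t)

Explanation: The sign of the whole expression was flipped: the term cos(t) was incorrectly written as -cos(t)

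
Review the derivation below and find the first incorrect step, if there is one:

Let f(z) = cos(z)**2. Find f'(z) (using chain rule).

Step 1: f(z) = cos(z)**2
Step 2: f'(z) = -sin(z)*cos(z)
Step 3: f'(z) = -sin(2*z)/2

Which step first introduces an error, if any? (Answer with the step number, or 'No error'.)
Step 2

Step 2 is incorrect due to a wrong coefficient.
The step shows: -sin(z)*cos(z)
The correct value should be: -2*sin(z)*cos(z)

Explanation: The coefficient -2 was incorrectly written as -1: the term -2*sin(z)*cos(z) was incorrectly written as -sin(z)*cos(z)
The later steps are derived from this incorrect expression, so the error originates in Step 2.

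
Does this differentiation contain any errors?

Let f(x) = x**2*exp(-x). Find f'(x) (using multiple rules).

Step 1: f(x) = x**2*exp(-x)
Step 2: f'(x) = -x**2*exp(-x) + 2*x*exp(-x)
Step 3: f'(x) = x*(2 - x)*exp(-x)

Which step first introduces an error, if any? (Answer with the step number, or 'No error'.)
No error

All steps in this derivation are correct.
The final answer f'(x) = x*(2 - x)*exp(-x) is valid.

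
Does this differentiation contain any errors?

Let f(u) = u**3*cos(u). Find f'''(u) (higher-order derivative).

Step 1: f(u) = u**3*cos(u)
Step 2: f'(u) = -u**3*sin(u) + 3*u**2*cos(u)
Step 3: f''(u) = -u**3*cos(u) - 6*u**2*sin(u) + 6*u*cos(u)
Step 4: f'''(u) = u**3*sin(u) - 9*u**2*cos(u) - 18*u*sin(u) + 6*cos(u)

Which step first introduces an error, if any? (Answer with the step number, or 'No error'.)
No error

All steps in this derivation are correct.
The final answer f'''(u) = u**3*sin(u) - 9*u**2*cos(u) - 18*u*sin(u) + 6*cos(u) is valid.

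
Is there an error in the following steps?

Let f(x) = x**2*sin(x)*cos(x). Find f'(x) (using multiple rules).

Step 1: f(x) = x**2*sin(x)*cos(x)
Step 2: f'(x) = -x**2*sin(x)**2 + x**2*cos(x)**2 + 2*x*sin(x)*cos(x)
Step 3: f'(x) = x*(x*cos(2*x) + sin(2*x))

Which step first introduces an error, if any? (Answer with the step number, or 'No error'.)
No error

All steps in this derivation are correct.
The final answer f'(x) = x*(x*cos(2*x) + sin(2*x)) is valid.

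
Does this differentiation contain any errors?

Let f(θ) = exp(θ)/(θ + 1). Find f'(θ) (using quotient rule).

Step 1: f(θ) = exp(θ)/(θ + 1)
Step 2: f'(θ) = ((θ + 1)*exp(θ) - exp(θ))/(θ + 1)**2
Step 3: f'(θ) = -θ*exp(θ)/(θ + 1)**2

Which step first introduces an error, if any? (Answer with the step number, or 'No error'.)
Step 3

Step 3 is incorrect due to a sign flip.
The step shows: -θ*exp(θ)/(θ + 1)**2
The correct value should be: θ*exp(θ)/(θ + 1)**2

Explanation: The sign of the whole expression was flipped: the term θ*exp(θ)/(θ + 1)**2 was incorrectly written as -θ*exp(θ)/(θ + 1)**2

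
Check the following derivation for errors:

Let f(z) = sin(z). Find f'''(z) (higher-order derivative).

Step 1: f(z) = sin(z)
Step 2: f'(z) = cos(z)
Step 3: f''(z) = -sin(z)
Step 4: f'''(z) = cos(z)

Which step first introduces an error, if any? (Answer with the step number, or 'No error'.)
Step 4

Step 4 is incorrect due to a sign flip.
The step shows: cos(z)
The correct value should be: -cos(z)

Explanation: The sign of the whole expression was flipped: the term -cos(z) was incorrectly written as cos(z)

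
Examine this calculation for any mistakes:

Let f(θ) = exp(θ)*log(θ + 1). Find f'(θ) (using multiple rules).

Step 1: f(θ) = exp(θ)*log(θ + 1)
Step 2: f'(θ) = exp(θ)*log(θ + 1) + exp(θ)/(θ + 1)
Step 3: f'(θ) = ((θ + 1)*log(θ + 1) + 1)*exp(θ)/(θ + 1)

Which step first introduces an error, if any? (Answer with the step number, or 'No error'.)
No error

All steps in this derivation are correct.
The final answer f'(θ) = ((θ + 1)*log(θ + 1) + 1)*exp(θ)/(θ + 1) is valid.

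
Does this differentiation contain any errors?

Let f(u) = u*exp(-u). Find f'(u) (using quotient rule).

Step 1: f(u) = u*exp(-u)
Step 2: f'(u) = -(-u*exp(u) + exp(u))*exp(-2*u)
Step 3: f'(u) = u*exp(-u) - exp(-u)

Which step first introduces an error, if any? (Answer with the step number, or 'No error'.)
Step 2

Step 2 is incorrect due to a sign flip.
The step shows: -(-u*exp(u) + exp(u))*exp(-2*u)
The correct value should be: (-u*exp(u) + exp(u))*exp(-2*u)

Explanation: The sign of the whole expression was flipped: the term (-u*exp(u) + exp(u))*exp(-2*u) was incorrectly written as -(-u*exp(u) + exp(u))*exp(-2*u)
The later steps are derived from this incorrect expression, so the error originates in Step 2.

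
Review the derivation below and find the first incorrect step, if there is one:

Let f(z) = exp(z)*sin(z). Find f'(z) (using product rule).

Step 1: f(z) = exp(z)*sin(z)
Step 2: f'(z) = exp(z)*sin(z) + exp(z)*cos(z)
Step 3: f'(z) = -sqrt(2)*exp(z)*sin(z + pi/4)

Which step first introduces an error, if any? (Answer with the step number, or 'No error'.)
Step 3

Step 3 is incorrect due to a sign flip.
The step shows: -sqrt(2)*exp(z)*sin(z + pi/4)
The correct value should be: sqrt(2)*exp(z)*sin(z + pi/4)

Explanation: The sign of the whole expression was flipped: the term sqrt(2)*exp(z)*sin(z + pi/4) was incorrectly written as -sqrt(2)*exp(z)*sin(z + pi/4)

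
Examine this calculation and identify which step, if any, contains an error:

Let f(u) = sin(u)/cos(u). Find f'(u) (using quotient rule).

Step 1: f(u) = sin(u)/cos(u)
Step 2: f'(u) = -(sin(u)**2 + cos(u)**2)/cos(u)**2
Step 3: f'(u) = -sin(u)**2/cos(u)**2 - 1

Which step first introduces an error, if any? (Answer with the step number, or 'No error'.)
Step 2

Step 2 is incorrect due to a sign flip.
The step shows: -(sin(u)**2 + cos(u)**2)/cos(u)**2
The correct value should be: (sin(u)**2 + cos(u)**2)/cos(u)**2

Explanation: The sign of the whole expression was flipped: the term (sin(u)**2 + cos(u)**2)/cos(u)**2 was incorrectly written as -(sin(u)**2 + cos(u)**2)/cos(u)**2
The later steps are derived from this incorrect expression, so the error originates in Step 2.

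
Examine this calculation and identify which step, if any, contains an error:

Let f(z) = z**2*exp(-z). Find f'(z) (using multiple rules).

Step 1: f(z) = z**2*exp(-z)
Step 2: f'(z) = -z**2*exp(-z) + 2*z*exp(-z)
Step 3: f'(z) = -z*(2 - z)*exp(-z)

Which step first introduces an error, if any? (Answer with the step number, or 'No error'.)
Step 3

Step 3 is incorrect due to a sign flip.
The step shows: -z*(2 - z)*exp(-z)
The correct value should be: z*(2 - z)*exp(-z)

Explanation: The sign of the whole expression was flipped: the term z*(2 - z)*exp(-z) was incorrectly written as -z*(2 - z)*exp(-z)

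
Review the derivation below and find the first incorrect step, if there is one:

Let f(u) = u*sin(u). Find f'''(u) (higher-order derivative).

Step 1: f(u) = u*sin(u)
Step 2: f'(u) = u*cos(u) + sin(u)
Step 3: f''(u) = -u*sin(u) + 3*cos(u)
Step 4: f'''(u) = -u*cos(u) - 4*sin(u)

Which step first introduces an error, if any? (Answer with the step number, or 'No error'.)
Step 3

Step 3 is incorrect due to a wrong coefficient.
The step shows: -u*sin(u) + 3*cos(u)
The correct value should be: -u*sin(u) + 2*cos(u)

Explanation: The coefficient 2 was incorrectly written as 3: the term 2*cos(u) was incorrectly written as 3*cos(u)
The later steps are derived from this incorrect expression, so the error originates in Step 3.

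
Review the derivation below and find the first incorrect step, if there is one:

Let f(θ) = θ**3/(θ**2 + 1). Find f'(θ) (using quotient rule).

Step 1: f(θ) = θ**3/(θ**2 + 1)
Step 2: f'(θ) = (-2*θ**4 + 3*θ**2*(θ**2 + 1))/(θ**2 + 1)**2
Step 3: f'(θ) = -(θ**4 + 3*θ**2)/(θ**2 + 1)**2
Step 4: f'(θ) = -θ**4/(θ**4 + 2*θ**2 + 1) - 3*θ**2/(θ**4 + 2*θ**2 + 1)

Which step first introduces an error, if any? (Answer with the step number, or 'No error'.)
Step 3

Step 3 is incorrect due to a sign flip.
The step shows: -(θ**4 + 3*θ**2)/(θ**2 + 1)**2
The correct value should be: (θ**4 + 3*θ**2)/(θ**2 + 1)**2

Explanation: The sign of the whole expression was flipped: the term (θ**4 + 3*θ**2)/(θ**2 + 1)**2 was incorrectly written as -(θ**4 + 3*θ**2)/(θ**2 + 1)**2
The later steps are derived from this incorrect expression, so the error originates in Step 3.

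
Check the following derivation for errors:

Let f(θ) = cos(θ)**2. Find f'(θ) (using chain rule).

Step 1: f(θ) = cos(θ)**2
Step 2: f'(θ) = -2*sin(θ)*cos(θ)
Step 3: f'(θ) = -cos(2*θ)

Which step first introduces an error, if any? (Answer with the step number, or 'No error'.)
Step 3

Step 3 is incorrect due to a wrong trig function.
The step shows: -cos(2*θ)
The correct value should be: -sin(2*θ)

Explanation: sin(2*θ) was incorrectly written as cos(2*θ): the term -sin(2*θ) was incorrectly written as -cos(2*θ)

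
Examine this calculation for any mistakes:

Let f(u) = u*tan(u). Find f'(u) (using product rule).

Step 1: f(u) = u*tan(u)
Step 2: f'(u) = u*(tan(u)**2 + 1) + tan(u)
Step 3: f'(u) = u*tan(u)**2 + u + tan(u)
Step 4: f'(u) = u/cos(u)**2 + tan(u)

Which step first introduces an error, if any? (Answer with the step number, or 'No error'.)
No error

All steps in this derivation are correct.
The final answer f'(u) = u/cos(u)**2 + tan(u) is valid.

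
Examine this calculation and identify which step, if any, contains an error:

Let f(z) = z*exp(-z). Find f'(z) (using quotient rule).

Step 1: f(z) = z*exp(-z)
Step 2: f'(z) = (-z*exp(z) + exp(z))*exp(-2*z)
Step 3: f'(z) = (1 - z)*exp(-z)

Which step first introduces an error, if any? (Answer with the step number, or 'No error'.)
No error

All steps in this derivation are correct.
The final answer f'(z) = (1 - z)*exp(-z) is valid.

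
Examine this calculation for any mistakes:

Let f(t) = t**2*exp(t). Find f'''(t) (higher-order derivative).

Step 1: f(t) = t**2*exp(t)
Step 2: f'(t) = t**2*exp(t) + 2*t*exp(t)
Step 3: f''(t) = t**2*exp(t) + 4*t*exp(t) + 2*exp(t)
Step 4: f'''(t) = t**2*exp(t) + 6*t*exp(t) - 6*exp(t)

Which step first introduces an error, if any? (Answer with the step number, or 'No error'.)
Step 4

Step 4 is incorrect due to a sign flip.
The step shows: t**2*exp(t) + 6*t*exp(t) - 6*exp(t)
The correct value should be: t**2*exp(t) + 6*t*exp(t) + 6*exp(t)

Explanation: The sign of one term was flipped: the term 6*exp(t) was incorrectly written as -6*exp(t)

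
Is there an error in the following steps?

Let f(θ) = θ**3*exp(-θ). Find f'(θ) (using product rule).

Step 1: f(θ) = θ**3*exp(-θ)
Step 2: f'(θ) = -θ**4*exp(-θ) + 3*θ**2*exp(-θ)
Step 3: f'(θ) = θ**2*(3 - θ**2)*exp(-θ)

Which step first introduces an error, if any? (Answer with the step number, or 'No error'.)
Step 2

Step 2 is incorrect due to a wrong exponent.
The step shows: -θ**4*exp(-θ) + 3*θ**2*exp(-θ)
The correct value should be: -θ**3*exp(-θ) + 3*θ**2*exp(-θ)

Explanation: The exponent 3 on θ was incorrectly written as 4: the term -θ**3*exp(-θ) was incorrectly written as -θ**4*exp(-θ)
The later steps are derived from this incorrect expression, so the error originates in Step 2.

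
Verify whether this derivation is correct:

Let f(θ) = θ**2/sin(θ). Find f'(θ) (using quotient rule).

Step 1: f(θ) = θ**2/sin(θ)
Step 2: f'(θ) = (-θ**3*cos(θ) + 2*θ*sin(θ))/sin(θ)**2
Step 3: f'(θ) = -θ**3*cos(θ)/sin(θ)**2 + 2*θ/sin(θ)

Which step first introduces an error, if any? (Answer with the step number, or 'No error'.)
Step 2

Step 2 is incorrect due to a wrong exponent.
The step shows: (-θ**3*cos(θ) + 2*θ*sin(θ))/sin(θ)**2
The correct value should be: (-θ**2*cos(θ) + 2*θ*sin(θ))/sin(θ)**2

Explanation: The exponent 2 on θ was incorrectly written as 3: the term (-θ**2*cos(θ) + 2*θ*sin(θ))/sin(θ)**2 was incorrectly written as (-θ**3*cos(θ) + 2*θ*sin(θ))/sin(θ)**2
The later steps are derived from this incorrect expression, so the error originates in Step 2.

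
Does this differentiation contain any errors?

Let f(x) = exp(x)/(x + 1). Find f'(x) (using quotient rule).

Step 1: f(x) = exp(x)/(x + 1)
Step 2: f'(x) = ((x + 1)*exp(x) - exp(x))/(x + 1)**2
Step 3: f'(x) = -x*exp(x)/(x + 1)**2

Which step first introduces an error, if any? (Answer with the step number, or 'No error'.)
Step 3

Step 3 is incorrect due to a sign flip.
The step shows: -x*exp(x)/(x + 1)**2
The correct value should be: x*exp(x)/(x + 1)**2

Explanation: The sign of the whole expression was flipped: the term x*exp(x)/(x + 1)**2 was incorrectly written as -x*exp(x)/(x + 1)**2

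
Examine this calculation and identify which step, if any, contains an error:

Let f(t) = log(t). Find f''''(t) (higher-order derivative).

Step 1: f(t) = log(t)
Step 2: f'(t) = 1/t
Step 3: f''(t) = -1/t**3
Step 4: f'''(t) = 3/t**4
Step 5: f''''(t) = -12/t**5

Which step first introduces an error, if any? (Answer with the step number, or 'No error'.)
Step 3

Step 3 is incorrect due to a wrong exponent.
The step shows: -1/t**3
The correct value should be: -1/t**2

Explanation: The exponent -2 on t was incorrectly written as -3: the term -1/t**2 was incorrectly written as -1/t**3
The later steps are derived from this incorrect expression, so the error originates in Step 3.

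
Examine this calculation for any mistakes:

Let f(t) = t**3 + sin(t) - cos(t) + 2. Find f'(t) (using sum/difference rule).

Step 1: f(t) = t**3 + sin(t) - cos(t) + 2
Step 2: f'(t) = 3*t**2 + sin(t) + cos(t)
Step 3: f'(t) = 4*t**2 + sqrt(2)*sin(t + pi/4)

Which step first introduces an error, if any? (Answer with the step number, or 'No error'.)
Step 3

Step 3 is incorrect due to a wrong coefficient.
The step shows: 4*t**2 + sqrt(2)*sin(t + pi/4)
The correct value should be: 3*t**2 + sqrt(2)*sin(t + pi/4)

Explanation: The coefficient 3 was incorrectly written as 4: the term 3*t**2 was incorrectly written as 4*t**2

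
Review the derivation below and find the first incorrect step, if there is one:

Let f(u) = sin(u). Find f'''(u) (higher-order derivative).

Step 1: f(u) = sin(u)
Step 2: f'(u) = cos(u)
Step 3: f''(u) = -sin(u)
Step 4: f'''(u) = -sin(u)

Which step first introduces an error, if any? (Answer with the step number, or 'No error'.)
Step 4

Step 4 is incorrect due to a wrong trig function.
The step shows: -sin(u)
The correct value should be: -cos(u)

Explanation: cos(u) was incorrectly written as sin(u): the term -cos(u) was incorrectly written as -sin(u)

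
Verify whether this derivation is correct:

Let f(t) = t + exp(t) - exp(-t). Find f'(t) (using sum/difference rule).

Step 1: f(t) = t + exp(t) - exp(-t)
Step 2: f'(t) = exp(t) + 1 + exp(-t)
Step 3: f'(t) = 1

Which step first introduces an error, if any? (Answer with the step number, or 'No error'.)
Step 3

Step 3 is incorrect due to a dropped term.
The step shows: 1
The correct value should be: 2*cosh(t) + 1

Explanation: A term was dropped: the term 2*cosh(t) was incorrectly omitted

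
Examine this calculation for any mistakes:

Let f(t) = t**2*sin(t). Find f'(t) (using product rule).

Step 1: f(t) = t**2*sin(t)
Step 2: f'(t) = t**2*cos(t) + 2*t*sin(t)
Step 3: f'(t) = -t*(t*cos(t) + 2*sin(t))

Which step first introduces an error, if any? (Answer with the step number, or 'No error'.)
Step 3

Step 3 is incorrect due to a sign flip.
The step shows: -t*(t*cos(t) + 2*sin(t))
The correct value should be: t*(t*cos(t) + 2*sin(t))

Explanation: The sign of the whole expression was flipped: the term t*(t*cos(t) + 2*sin(t)) was incorrectly written as -t*(t*cos(t) + 2*sin(t))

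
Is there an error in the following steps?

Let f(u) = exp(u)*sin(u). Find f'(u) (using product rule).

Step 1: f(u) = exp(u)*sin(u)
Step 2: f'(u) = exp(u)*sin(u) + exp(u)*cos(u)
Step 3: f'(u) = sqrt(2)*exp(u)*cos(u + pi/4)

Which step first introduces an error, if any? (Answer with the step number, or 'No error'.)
Step 3

Step 3 is incorrect due to a wrong trig function.
The step shows: sqrt(2)*exp(u)*cos(u + pi/4)
The correct value should be: sqrt(2)*exp(u)*sin(u + pi/4)

Explanation: sin(u + pi/4) was incorrectly written as cos(u + pi/4): the term sqrt(2)*exp(u)*sin(u + pi/4) was incorrectly written as sqrt(2)*exp(u)*cos(u + pi/4)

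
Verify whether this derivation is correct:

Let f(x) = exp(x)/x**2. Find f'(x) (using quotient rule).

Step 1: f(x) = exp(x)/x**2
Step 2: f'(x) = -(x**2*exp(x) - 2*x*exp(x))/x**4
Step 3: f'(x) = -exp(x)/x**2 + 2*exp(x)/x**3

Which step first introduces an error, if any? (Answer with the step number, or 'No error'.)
Step 2

Step 2 is incorrect due to a sign flip.
The step shows: -(x**2*exp(x) - 2*x*exp(x))/x**4
The correct value should be: (x**2*exp(x) - 2*x*exp(x))/x**4

Explanation: The sign of the whole expression was flipped: the term (x**2*exp(x) - 2*x*exp(x))/x**4 was incorrectly written as -(x**2*exp(x) - 2*x*exp(x))/x**4
The later steps are derived from this incorrect expression, so the error originates in Step 2.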